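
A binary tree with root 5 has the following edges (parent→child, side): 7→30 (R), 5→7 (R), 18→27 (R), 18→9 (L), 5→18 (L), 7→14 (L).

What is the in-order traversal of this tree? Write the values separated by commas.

9, 18, 27, 5, 14, 7, 30

In-order visits the left subtree, then the node, then the right subtree.
At 5: go left to 18.
  At 18: go left to 9.
    9 is a leaf — visit 9.
  Visit 18.
  At 18: go right to 27.
    27 is a leaf — visit 27.
Visit 5.
At 5: go right to 7.
  At 7: go left to 14.
    14 is a leaf — visit 14.
  Visit 7.
  At 7: go right to 30.
    30 is a leaf — visit 30.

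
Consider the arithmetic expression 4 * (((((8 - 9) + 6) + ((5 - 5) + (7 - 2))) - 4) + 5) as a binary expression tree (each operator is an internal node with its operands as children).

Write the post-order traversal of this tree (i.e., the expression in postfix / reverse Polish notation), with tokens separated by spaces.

Post-order on an expression tree gives postfix notation: for each operator, emit left operand, right operand, then the operator.

4 8 9 - 6 + 5 5 - 7 2 - + + 4 - 5 + *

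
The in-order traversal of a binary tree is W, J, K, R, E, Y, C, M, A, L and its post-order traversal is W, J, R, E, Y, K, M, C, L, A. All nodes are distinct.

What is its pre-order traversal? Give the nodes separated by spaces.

The last element of post-order is the root; it splits in-order into left and right subtrees.
Root A: left subtree has 8 nodes {W, J, K, R, E, Y, C, M}, right has 1 {L}.
  Root C: left subtree has 6 nodes {W, J, K, R, E, Y}, right has 1 {M}.
    Root K: left subtree has 2 nodes {W, J}, right has 3 {R, E, Y}.
      Root J: left subtree has 1 node {W}, right has 0 { }.
      Root Y: left subtree has 2 nodes {R, E}, right has 0 { }.
        Root E: left subtree has 1 node {R}, right has 0 { }.

A C K J W Y E R M L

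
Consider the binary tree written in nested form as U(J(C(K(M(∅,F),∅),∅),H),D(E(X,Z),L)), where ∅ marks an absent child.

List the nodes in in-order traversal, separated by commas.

In-order visits the left subtree, then the node, then the right subtree.
At U: go left to J.
  At J: go left to C.
    At C: go left to K.
      At K: go left to M.
        At M: no left child.
        Visit M.
        At M: go right to F.
          F is a leaf — visit F.
      Visit K.
      At K: no right child.
    Visit C.
    At C: no right child.
  Visit J.
  At J: go right to H.
    H is a leaf — visit H.
Visit U.
At U: go right to D.
  At D: go left to E.
    At E: go left to X.
      X is a leaf — visit X.
    Visit E.
    At E: go right to Z.
      Z is a leaf — visit Z.
  Visit D.
  At D: go right to L.
    L is a leaf — visit L.

M, F, K, C, J, H, U, X, E, Z, D, L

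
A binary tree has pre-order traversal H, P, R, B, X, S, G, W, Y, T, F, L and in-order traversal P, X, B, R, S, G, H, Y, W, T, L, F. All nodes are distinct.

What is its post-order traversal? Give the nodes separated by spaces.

X B G S R P Y L F T W H

The first element of pre-order is the root; it splits in-order into left and right subtrees.
Root H: left subtree has 6 nodes {P, X, B, R, S, G}, right has 5 {Y, W, T, L, F}.
  Root P: left subtree has 0 nodes { }, right has 5 {X, B, R, S, G}.
    Root R: left subtree has 2 nodes {X, B}, right has 2 {S, G}.
      Root B: left subtree has 1 node {X}, right has 0 { }.
      Root S: left subtree has 0 nodes { }, right has 1 {G}.
  Root W: left subtree has 1 node {Y}, right has 3 {T, L, F}.
    Root T: left subtree has 0 nodes { }, right has 2 {L, F}.
      Root F: left subtree has 1 node {L}, right has 0 { }.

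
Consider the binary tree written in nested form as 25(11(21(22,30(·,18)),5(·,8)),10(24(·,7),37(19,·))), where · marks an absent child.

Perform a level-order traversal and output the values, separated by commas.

Level-order visits nodes level by level from the root, left to right within each level.
Level 0: 25
Level 1: 11, 10
Level 2: 21, 5, 24, 37
Level 3: 22, 30, 8, 7, 19
Level 4: 18

25, 11, 10, 21, 5, 24, 37, 22, 30, 8, 7, 19, 18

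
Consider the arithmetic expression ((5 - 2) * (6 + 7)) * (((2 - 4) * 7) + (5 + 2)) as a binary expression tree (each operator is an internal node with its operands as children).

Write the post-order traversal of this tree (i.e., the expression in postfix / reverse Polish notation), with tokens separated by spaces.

Post-order on an expression tree gives postfix notation: for each operator, emit left operand, right operand, then the operator.

5 2 - 6 7 + * 2 4 - 7 * 5 2 + + *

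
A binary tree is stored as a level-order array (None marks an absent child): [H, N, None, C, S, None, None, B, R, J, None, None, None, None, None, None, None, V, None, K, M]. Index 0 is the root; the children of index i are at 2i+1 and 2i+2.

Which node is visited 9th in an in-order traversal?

In-order visits the left subtree, then the node, then the right subtree.
At H: go left to N.
  At N: go left to C.
    At C: go left to B.
      B is a leaf — visit B.
    Visit C.
    At C: go right to R.
      At R: go left to V.
        V is a leaf — visit V.
      Visit R.
      At R: no right child.
  Visit N.
  At N: go right to S.
    At S: go left to J.
      At J: go left to K.
        K is a leaf — visit K.
      Visit J.
      At J: go right to M.
        M is a leaf — visit M.
    Visit S.
    At S: no right child.
Visit H.
At H: no right child.
Full in-order sequence: B, C, V, R, N, K, J, M, S, H.

S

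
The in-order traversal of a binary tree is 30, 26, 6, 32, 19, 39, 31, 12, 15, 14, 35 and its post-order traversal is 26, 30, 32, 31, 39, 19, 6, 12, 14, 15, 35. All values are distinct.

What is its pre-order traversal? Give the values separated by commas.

The last element of post-order is the root; it splits in-order into left and right subtrees.
Root 35: left subtree has 10 nodes {30, 26, 6, 32, 19, 39, 31, 12, 15, 14}, right has 0 { }.
  Root 15: left subtree has 8 nodes {30, 26, 6, 32, 19, 39, 31, 12}, right has 1 {14}.
    Root 12: left subtree has 7 nodes {30, 26, 6, 32, 19, 39, 31}, right has 0 { }.
      Root 6: left subtree has 2 nodes {30, 26}, right has 4 {32, 19, 39, 31}.
        Root 30: left subtree has 0 nodes { }, right has 1 {26}.
        Root 19: left subtree has 1 node {32}, right has 2 {39, 31}.
          Root 39: left subtree has 0 nodes { }, right has 1 {31}.

35, 15, 12, 6, 30, 26, 19, 32, 39, 31, 14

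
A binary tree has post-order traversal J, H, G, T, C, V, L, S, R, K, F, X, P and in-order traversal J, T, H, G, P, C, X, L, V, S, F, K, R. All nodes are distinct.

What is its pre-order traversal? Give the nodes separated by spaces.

P T J G H X C F S L V K R

The last element of post-order is the root; it splits in-order into left and right subtrees.
Root P: left subtree has 4 nodes {J, T, H, G}, right has 8 {C, X, L, V, S, F, K, R}.
  Root T: left subtree has 1 node {J}, right has 2 {H, G}.
    Root G: left subtree has 1 node {H}, right has 0 { }.
  Root X: left subtree has 1 node {C}, right has 6 {L, V, S, F, K, R}.
    Root F: left subtree has 3 nodes {L, V, S}, right has 2 {K, R}.
      Root S: left subtree has 2 nodes {L, V}, right has 0 { }.
        Root L: left subtree has 0 nodes { }, right has 1 {V}.
      Root K: left subtree has 0 nodes { }, right has 1 {R}.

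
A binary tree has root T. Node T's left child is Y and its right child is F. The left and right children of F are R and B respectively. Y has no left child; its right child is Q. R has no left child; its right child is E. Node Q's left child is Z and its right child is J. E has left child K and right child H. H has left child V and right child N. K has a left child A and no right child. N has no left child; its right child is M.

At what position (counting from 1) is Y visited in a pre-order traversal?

2

Pre-order visits the node, then its left subtree, then its right subtree.
Visit T.
At T: go left to Y.
  Visit Y.
  At Y: no left child.
  At Y: go right to Q.
    Visit Q.
    At Q: go left to Z.
      Z is a leaf — visit Z.
    At Q: go right to J.
      J is a leaf — visit J.
At T: go right to F.
  Visit F.
  At F: go left to R.
    Visit R.
    At R: no left child.
    At R: go right to E.
      Visit E.
      At E: go left to K.
        Visit K.
        At K: go left to A.
          A is a leaf — visit A.
        At K: no right child.
      At E: go right to H.
        Visit H.
        At H: go left to V.
          V is a leaf — visit V.
        At H: go right to N.
          Visit N.
          At N: no left child.
          At N: go right to M.
            M is a leaf — visit M.
  At F: go right to B.
    B is a leaf — visit B.
Full pre-order sequence: T, Y, Q, Z, J, F, R, E, K, A, H, V, N, M, B.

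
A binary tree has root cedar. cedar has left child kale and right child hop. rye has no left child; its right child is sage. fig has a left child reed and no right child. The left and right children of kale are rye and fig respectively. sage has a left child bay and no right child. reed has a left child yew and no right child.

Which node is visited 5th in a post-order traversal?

Post-order visits the left subtree, then the right subtree, then the node.
At cedar: go left to kale.
  At kale: go left to rye.
    At rye: no left child.
    At rye: go right to sage.
      At sage: go left to bay.
        bay is a leaf — visit bay.
      At sage: no right child.
      Visit sage.
    Visit rye.
  At kale: go right to fig.
    At fig: go left to reed.
      At reed: go left to yew.
        yew is a leaf — visit yew.
      At reed: no right child.
      Visit reed.
    At fig: no right child.
    Visit fig.
  Visit kale.
At cedar: go right to hop.
  hop is a leaf — visit hop.
Visit cedar.
Full post-order sequence: bay, sage, rye, yew, reed, fig, kale, hop, cedar.

reed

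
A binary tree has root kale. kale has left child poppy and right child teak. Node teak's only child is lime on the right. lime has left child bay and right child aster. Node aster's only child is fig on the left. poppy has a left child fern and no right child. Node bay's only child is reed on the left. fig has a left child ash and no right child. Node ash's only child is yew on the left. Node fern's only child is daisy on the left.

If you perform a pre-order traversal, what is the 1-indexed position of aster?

Pre-order visits the node, then its left subtree, then its right subtree.
Visit kale.
At kale: go left to poppy.
  Visit poppy.
  At poppy: go left to fern.
    Visit fern.
    At fern: go left to daisy.
      daisy is a leaf — visit daisy.
    At fern: no right child.
  At poppy: no right child.
At kale: go right to teak.
  Visit teak.
  At teak: no left child.
  At teak: go right to lime.
    Visit lime.
    At lime: go left to bay.
      Visit bay.
      At bay: go left to reed.
        reed is a leaf — visit reed.
      At bay: no right child.
    At lime: go right to aster.
      Visit aster.
      At aster: go left to fig.
        Visit fig.
        At fig: go left to ash.
          Visit ash.
          At ash: go left to yew.
            yew is a leaf — visit yew.
          At ash: no right child.
        At fig: no right child.
      At aster: no right child.
Full pre-order sequence: kale, poppy, fern, daisy, teak, lime, bay, reed, aster, fig, ash, yew.

9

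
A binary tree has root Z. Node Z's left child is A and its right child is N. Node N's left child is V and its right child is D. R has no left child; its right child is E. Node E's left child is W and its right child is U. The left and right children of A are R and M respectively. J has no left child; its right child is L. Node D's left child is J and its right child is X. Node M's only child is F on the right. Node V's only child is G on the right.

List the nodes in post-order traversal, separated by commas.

Post-order visits the left subtree, then the right subtree, then the node.
At Z: go left to A.
  At A: go left to R.
    At R: no left child.
    At R: go right to E.
      At E: go left to W.
        W is a leaf — visit W.
      At E: go right to U.
        U is a leaf — visit U.
      Visit E.
    Visit R.
  At A: go right to M.
    At M: no left child.
    At M: go right to F.
      F is a leaf — visit F.
    Visit M.
  Visit A.
At Z: go right to N.
  At N: go left to V.
    At V: no left child.
    At V: go right to G.
      G is a leaf — visit G.
    Visit V.
  At N: go right to D.
    At D: go left to J.
      At J: no left child.
      At J: go right to L.
        L is a leaf — visit L.
      Visit J.
    At D: go right to X.
      X is a leaf — visit X.
    Visit D.
  Visit N.
Visit Z.

W, U, E, R, F, M, A, G, V, L, J, X, D, N, Z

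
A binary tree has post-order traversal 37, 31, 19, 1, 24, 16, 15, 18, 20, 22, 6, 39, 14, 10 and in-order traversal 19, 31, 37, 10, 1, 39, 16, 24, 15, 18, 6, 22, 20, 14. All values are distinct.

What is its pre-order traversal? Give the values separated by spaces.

10 19 31 37 14 39 1 6 18 15 16 24 22 20

The last element of post-order is the root; it splits in-order into left and right subtrees.
Root 10: left subtree has 3 nodes {19, 31, 37}, right has 10 {1, 39, 16, 24, 15, 18, 6, 22, 20, 14}.
  Root 19: left subtree has 0 nodes { }, right has 2 {31, 37}.
    Root 31: left subtree has 0 nodes { }, right has 1 {37}.
  Root 14: left subtree has 9 nodes {1, 39, 16, 24, 15, 18, 6, 22, 20}, right has 0 { }.
    Root 39: left subtree has 1 node {1}, right has 7 {16, 24, 15, 18, 6, 22, 20}.
      Root 6: left subtree has 4 nodes {16, 24, 15, 18}, right has 2 {22, 20}.
        Root 18: left subtree has 3 nodes {16, 24, 15}, right has 0 { }.
          Root 15: left subtree has 2 nodes {16, 24}, right has 0 { }.
            Root 16: left subtree has 0 nodes { }, right has 1 {24}.
        Root 22: left subtree has 0 nodes { }, right has 1 {20}.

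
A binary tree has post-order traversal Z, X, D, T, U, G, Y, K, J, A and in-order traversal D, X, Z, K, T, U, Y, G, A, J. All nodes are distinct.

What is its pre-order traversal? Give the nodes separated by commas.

The last element of post-order is the root; it splits in-order into left and right subtrees.
Root A: left subtree has 8 nodes {D, X, Z, K, T, U, Y, G}, right has 1 {J}.
  Root K: left subtree has 3 nodes {D, X, Z}, right has 4 {T, U, Y, G}.
    Root D: left subtree has 0 nodes { }, right has 2 {X, Z}.
      Root X: left subtree has 0 nodes { }, right has 1 {Z}.
    Root Y: left subtree has 2 nodes {T, U}, right has 1 {G}.
      Root U: left subtree has 1 node {T}, right has 0 { }.

A, K, D, X, Z, Y, U, T, G, J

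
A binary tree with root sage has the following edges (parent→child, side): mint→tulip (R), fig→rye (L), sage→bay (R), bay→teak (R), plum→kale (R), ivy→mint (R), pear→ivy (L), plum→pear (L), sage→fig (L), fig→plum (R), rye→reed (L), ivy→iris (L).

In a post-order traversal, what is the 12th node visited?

bay

Post-order visits the left subtree, then the right subtree, then the node.
At sage: go left to fig.
  At fig: go left to rye.
    At rye: go left to reed.
      reed is a leaf — visit reed.
    At rye: no right child.
    Visit rye.
  At fig: go right to plum.
    At plum: go left to pear.
      At pear: go left to ivy.
        At ivy: go left to iris.
          iris is a leaf — visit iris.
        At ivy: go right to mint.
          At mint: no left child.
          At mint: go right to tulip.
            tulip is a leaf — visit tulip.
          Visit mint.
        Visit ivy.
      At pear: no right child.
      Visit pear.
    At plum: go right to kale.
      kale is a leaf — visit kale.
    Visit plum.
  Visit fig.
At sage: go right to bay.
  At bay: no left child.
  At bay: go right to teak.
    teak is a leaf — visit teak.
  Visit bay.
Visit sage.
Full post-order sequence: reed, rye, iris, tulip, mint, ivy, pear, kale, plum, fig, teak, bay, sage.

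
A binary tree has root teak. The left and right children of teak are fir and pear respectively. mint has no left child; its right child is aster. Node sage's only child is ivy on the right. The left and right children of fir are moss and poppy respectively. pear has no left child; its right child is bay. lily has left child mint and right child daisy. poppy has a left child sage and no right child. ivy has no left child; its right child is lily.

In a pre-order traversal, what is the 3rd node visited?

Pre-order visits the node, then its left subtree, then its right subtree.
Visit teak.
At teak: go left to fir.
  Visit fir.
  At fir: go left to moss.
    moss is a leaf — visit moss.
  At fir: go right to poppy.
    Visit poppy.
    At poppy: go left to sage.
      Visit sage.
      At sage: no left child.
      At sage: go right to ivy.
        Visit ivy.
        At ivy: no left child.
        At ivy: go right to lily.
          Visit lily.
          At lily: go left to mint.
            Visit mint.
            At mint: no left child.
            At mint: go right to aster.
              aster is a leaf — visit aster.
          At lily: go right to daisy.
            daisy is a leaf — visit daisy.
    At poppy: no right child.
At teak: go right to pear.
  Visit pear.
  At pear: no left child.
  At pear: go right to bay.
    bay is a leaf — visit bay.
Full pre-order sequence: teak, fir, moss, poppy, sage, ivy, lily, mint, aster, daisy, pear, bay.

moss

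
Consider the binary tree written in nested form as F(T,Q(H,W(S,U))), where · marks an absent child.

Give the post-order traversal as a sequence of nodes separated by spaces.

T H S U W Q F

Post-order visits the left subtree, then the right subtree, then the node.
At F: go left to T.
  T is a leaf — visit T.
At F: go right to Q.
  At Q: go left to H.
    H is a leaf — visit H.
  At Q: go right to W.
    At W: go left to S.
      S is a leaf — visit S.
    At W: go right to U.
      U is a leaf — visit U.
    Visit W.
  Visit Q.
Visit F.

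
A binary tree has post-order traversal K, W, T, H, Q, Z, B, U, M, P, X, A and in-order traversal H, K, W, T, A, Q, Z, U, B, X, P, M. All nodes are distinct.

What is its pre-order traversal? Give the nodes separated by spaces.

A H T W K X U Z Q B P M

The last element of post-order is the root; it splits in-order into left and right subtrees.
Root A: left subtree has 4 nodes {H, K, W, T}, right has 7 {Q, Z, U, B, X, P, M}.
  Root H: left subtree has 0 nodes { }, right has 3 {K, W, T}.
    Root T: left subtree has 2 nodes {K, W}, right has 0 { }.
      Root W: left subtree has 1 node {K}, right has 0 { }.
  Root X: left subtree has 4 nodes {Q, Z, U, B}, right has 2 {P, M}.
    Root U: left subtree has 2 nodes {Q, Z}, right has 1 {B}.
      Root Z: left subtree has 1 node {Q}, right has 0 { }.
    Root P: left subtree has 0 nodes { }, right has 1 {M}.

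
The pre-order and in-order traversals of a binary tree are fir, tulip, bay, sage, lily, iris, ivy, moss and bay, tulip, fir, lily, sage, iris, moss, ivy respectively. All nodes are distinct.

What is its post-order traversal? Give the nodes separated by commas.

bay, tulip, lily, moss, ivy, iris, sage, fir

The first element of pre-order is the root; it splits in-order into left and right subtrees.
Root fir: left subtree has 2 nodes {bay, tulip}, right has 5 {lily, sage, iris, moss, ivy}.
  Root tulip: left subtree has 1 node {bay}, right has 0 { }.
  Root sage: left subtree has 1 node {lily}, right has 3 {iris, moss, ivy}.
    Root iris: left subtree has 0 nodes { }, right has 2 {moss, ivy}.
      Root ivy: left subtree has 1 node {moss}, right has 0 { }.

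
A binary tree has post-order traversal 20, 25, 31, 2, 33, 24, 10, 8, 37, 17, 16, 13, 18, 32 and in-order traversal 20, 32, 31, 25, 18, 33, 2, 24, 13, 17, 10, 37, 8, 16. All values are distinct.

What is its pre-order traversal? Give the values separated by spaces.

32 20 18 31 25 13 24 33 2 16 17 37 10 8

The last element of post-order is the root; it splits in-order into left and right subtrees.
Root 32: left subtree has 1 node {20}, right has 12 {31, 25, 18, 33, 2, 24, 13, 17, 10, 37, 8, 16}.
  Root 18: left subtree has 2 nodes {31, 25}, right has 9 {33, 2, 24, 13, 17, 10, 37, 8, 16}.
    Root 31: left subtree has 0 nodes { }, right has 1 {25}.
    Root 13: left subtree has 3 nodes {33, 2, 24}, right has 5 {17, 10, 37, 8, 16}.
      Root 24: left subtree has 2 nodes {33, 2}, right has 0 { }.
        Root 33: left subtree has 0 nodes { }, right has 1 {2}.
      Root 16: left subtree has 4 nodes {17, 10, 37, 8}, right has 0 { }.
        Root 17: left subtree has 0 nodes { }, right has 3 {10, 37, 8}.
          Root 37: left subtree has 1 node {10}, right has 1 {8}.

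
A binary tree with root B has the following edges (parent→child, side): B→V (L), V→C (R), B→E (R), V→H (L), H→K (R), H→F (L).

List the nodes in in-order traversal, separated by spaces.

In-order visits the left subtree, then the node, then the right subtree.
At B: go left to V.
  At V: go left to H.
    At H: go left to F.
      F is a leaf — visit F.
    Visit H.
    At H: go right to K.
      K is a leaf — visit K.
  Visit V.
  At V: go right to C.
    C is a leaf — visit C.
Visit B.
At B: go right to E.
  E is a leaf — visit E.

F H K V C B E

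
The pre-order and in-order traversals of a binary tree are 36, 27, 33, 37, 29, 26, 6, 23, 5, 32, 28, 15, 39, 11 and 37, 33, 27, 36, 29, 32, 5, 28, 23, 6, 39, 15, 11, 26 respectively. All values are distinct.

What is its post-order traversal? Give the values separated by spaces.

37 33 27 32 28 5 23 39 11 15 6 26 29 36

The first element of pre-order is the root; it splits in-order into left and right subtrees.
Root 36: left subtree has 3 nodes {37, 33, 27}, right has 10 {29, 32, 5, 28, 23, 6, 39, 15, 11, 26}.
  Root 27: left subtree has 2 nodes {37, 33}, right has 0 { }.
    Root 33: left subtree has 1 node {37}, right has 0 { }.
  Root 29: left subtree has 0 nodes { }, right has 9 {32, 5, 28, 23, 6, 39, 15, 11, 26}.
    Root 26: left subtree has 8 nodes {32, 5, 28, 23, 6, 39, 15, 11}, right has 0 { }.
      Root 6: left subtree has 4 nodes {32, 5, 28, 23}, right has 3 {39, 15, 11}.
        Root 23: left subtree has 3 nodes {32, 5, 28}, right has 0 { }.
          Root 5: left subtree has 1 node {32}, right has 1 {28}.
        Root 15: left subtree has 1 node {39}, right has 1 {11}.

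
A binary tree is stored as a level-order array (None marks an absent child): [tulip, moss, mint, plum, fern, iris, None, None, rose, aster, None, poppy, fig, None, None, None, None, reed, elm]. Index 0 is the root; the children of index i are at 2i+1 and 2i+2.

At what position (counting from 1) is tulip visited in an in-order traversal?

In-order visits the left subtree, then the node, then the right subtree.
At tulip: go left to moss.
  At moss: go left to plum.
    At plum: no left child.
    Visit plum.
    At plum: go right to rose.
      At rose: go left to reed.
        reed is a leaf — visit reed.
      Visit rose.
      At rose: go right to elm.
        elm is a leaf — visit elm.
  Visit moss.
  At moss: go right to fern.
    At fern: go left to aster.
      aster is a leaf — visit aster.
    Visit fern.
    At fern: no right child.
Visit tulip.
At tulip: go right to mint.
  At mint: go left to iris.
    At iris: go left to poppy.
      poppy is a leaf — visit poppy.
    Visit iris.
    At iris: go right to fig.
      fig is a leaf — visit fig.
  Visit mint.
  At mint: no right child.
Full in-order sequence: plum, reed, rose, elm, moss, aster, fern, tulip, poppy, iris, fig, mint.

8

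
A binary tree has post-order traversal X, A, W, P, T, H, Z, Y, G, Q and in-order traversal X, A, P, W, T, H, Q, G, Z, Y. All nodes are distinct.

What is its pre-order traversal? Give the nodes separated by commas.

Q, H, T, P, A, X, W, G, Y, Z

The last element of post-order is the root; it splits in-order into left and right subtrees.
Root Q: left subtree has 6 nodes {X, A, P, W, T, H}, right has 3 {G, Z, Y}.
  Root H: left subtree has 5 nodes {X, A, P, W, T}, right has 0 { }.
    Root T: left subtree has 4 nodes {X, A, P, W}, right has 0 { }.
      Root P: left subtree has 2 nodes {X, A}, right has 1 {W}.
        Root A: left subtree has 1 node {X}, right has 0 { }.
  Root G: left subtree has 0 nodes { }, right has 2 {Z, Y}.
    Root Y: left subtree has 1 node {Z}, right has 0 { }.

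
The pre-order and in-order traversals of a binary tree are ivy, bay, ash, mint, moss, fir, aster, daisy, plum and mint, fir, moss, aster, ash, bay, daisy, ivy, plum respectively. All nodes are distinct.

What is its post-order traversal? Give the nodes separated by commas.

The first element of pre-order is the root; it splits in-order into left and right subtrees.
Root ivy: left subtree has 7 nodes {mint, fir, moss, aster, ash, bay, daisy}, right has 1 {plum}.
  Root bay: left subtree has 5 nodes {mint, fir, moss, aster, ash}, right has 1 {daisy}.
    Root ash: left subtree has 4 nodes {mint, fir, moss, aster}, right has 0 { }.
      Root mint: left subtree has 0 nodes { }, right has 3 {fir, moss, aster}.
        Root moss: left subtree has 1 node {fir}, right has 1 {aster}.

fir, aster, moss, mint, ash, daisy, bay, plum, ivy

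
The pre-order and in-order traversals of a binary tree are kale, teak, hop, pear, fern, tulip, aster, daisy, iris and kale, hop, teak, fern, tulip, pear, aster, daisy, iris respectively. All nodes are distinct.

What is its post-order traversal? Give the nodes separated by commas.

The first element of pre-order is the root; it splits in-order into left and right subtrees.
Root kale: left subtree has 0 nodes { }, right has 8 {hop, teak, fern, tulip, pear, aster, daisy, iris}.
  Root teak: left subtree has 1 node {hop}, right has 6 {fern, tulip, pear, aster, daisy, iris}.
    Root pear: left subtree has 2 nodes {fern, tulip}, right has 3 {aster, daisy, iris}.
      Root fern: left subtree has 0 nodes { }, right has 1 {tulip}.
      Root aster: left subtree has 0 nodes { }, right has 2 {daisy, iris}.
        Root daisy: left subtree has 0 nodes { }, right has 1 {iris}.

hop, tulip, fern, iris, daisy, aster, pear, teak, kale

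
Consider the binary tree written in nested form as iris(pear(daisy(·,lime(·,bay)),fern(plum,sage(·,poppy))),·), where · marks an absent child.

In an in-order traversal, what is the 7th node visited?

In-order visits the left subtree, then the node, then the right subtree.
At iris: go left to pear.
  At pear: go left to daisy.
    At daisy: no left child.
    Visit daisy.
    At daisy: go right to lime.
      At lime: no left child.
      Visit lime.
      At lime: go right to bay.
        bay is a leaf — visit bay.
  Visit pear.
  At pear: go right to fern.
    At fern: go left to plum.
      plum is a leaf — visit plum.
    Visit fern.
    At fern: go right to sage.
      At sage: no left child.
      Visit sage.
      At sage: go right to poppy.
        poppy is a leaf — visit poppy.
Visit iris.
At iris: no right child.
Full in-order sequence: daisy, lime, bay, pear, plum, fern, sage, poppy, iris.

sage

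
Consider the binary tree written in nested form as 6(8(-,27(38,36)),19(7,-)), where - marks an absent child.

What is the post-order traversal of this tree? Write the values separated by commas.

Post-order visits the left subtree, then the right subtree, then the node.
At 6: go left to 8.
  At 8: no left child.
  At 8: go right to 27.
    At 27: go left to 38.
      38 is a leaf — visit 38.
    At 27: go right to 36.
      36 is a leaf — visit 36.
    Visit 27.
  Visit 8.
At 6: go right to 19.
  At 19: go left to 7.
    7 is a leaf — visit 7.
  At 19: no right child.
  Visit 19.
Visit 6.

38, 36, 27, 8, 7, 19, 6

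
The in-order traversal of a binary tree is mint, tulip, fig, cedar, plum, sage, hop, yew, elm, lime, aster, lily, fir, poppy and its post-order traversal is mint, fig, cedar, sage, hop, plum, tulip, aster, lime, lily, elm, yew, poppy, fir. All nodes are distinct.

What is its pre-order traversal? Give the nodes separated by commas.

fir, yew, tulip, mint, plum, cedar, fig, hop, sage, elm, lily, lime, aster, poppy

The last element of post-order is the root; it splits in-order into left and right subtrees.
Root fir: left subtree has 12 nodes {mint, tulip, fig, cedar, plum, sage, hop, yew, elm, lime, aster, lily}, right has 1 {poppy}.
  Root yew: left subtree has 7 nodes {mint, tulip, fig, cedar, plum, sage, hop}, right has 4 {elm, lime, aster, lily}.
    Root tulip: left subtree has 1 node {mint}, right has 5 {fig, cedar, plum, sage, hop}.
      Root plum: left subtree has 2 nodes {fig, cedar}, right has 2 {sage, hop}.
        Root cedar: left subtree has 1 node {fig}, right has 0 { }.
        Root hop: left subtree has 1 node {sage}, right has 0 { }.
    Root elm: left subtree has 0 nodes { }, right has 3 {lime, aster, lily}.
      Root lily: left subtree has 2 nodes {lime, aster}, right has 0 { }.
        Root lime: left subtree has 0 nodes { }, right has 1 {aster}.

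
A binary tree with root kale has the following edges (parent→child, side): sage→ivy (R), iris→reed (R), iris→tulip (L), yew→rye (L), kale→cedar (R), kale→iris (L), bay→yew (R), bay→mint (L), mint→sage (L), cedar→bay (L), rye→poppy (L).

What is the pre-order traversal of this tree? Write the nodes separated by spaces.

kale iris tulip reed cedar bay mint sage ivy yew rye poppy

Pre-order visits the node, then its left subtree, then its right subtree.
Visit kale.
At kale: go left to iris.
  Visit iris.
  At iris: go left to tulip.
    tulip is a leaf — visit tulip.
  At iris: go right to reed.
    reed is a leaf — visit reed.
At kale: go right to cedar.
  Visit cedar.
  At cedar: go left to bay.
    Visit bay.
    At bay: go left to mint.
      Visit mint.
      At mint: go left to sage.
        Visit sage.
        At sage: no left child.
        At sage: go right to ivy.
          ivy is a leaf — visit ivy.
      At mint: no right child.
    At bay: go right to yew.
      Visit yew.
      At yew: go left to rye.
        Visit rye.
        At rye: go left to poppy.
          poppy is a leaf — visit poppy.
        At rye: no right child.
      At yew: no right child.
  At cedar: no right child.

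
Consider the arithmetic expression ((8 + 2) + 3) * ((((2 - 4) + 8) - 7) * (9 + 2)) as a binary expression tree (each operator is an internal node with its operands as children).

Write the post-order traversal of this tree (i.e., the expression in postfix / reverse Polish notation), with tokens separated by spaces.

8 2 + 3 + 2 4 - 8 + 7 - 9 2 + * *

Post-order on an expression tree gives postfix notation: for each operator, emit left operand, right operand, then the operator.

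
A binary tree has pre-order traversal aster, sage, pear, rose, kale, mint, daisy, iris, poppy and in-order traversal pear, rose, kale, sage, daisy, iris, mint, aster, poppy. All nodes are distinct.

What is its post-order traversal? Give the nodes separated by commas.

The first element of pre-order is the root; it splits in-order into left and right subtrees.
Root aster: left subtree has 7 nodes {pear, rose, kale, sage, daisy, iris, mint}, right has 1 {poppy}.
  Root sage: left subtree has 3 nodes {pear, rose, kale}, right has 3 {daisy, iris, mint}.
    Root pear: left subtree has 0 nodes { }, right has 2 {rose, kale}.
      Root rose: left subtree has 0 nodes { }, right has 1 {kale}.
    Root mint: left subtree has 2 nodes {daisy, iris}, right has 0 { }.
      Root daisy: left subtree has 0 nodes { }, right has 1 {iris}.

kale, rose, pear, iris, daisy, mint, sage, poppy, aster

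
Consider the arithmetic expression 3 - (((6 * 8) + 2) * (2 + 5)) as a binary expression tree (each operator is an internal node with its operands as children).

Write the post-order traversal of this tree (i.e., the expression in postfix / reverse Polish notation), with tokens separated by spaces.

Post-order on an expression tree gives postfix notation: for each operator, emit left operand, right operand, then the operator.

3 6 8 * 2 + 2 5 + * -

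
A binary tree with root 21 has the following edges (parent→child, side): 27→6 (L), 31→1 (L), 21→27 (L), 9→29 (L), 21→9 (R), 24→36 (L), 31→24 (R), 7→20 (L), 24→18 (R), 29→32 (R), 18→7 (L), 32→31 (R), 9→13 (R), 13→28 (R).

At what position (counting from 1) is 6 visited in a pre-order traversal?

Pre-order visits the node, then its left subtree, then its right subtree.
Visit 21.
At 21: go left to 27.
  Visit 27.
  At 27: go left to 6.
    6 is a leaf — visit 6.
  At 27: no right child.
At 21: go right to 9.
  Visit 9.
  At 9: go left to 29.
    Visit 29.
    At 29: no left child.
    At 29: go right to 32.
      Visit 32.
      At 32: no left child.
      At 32: go right to 31.
        Visit 31.
        At 31: go left to 1.
          1 is a leaf — visit 1.
        At 31: go right to 24.
          Visit 24.
          At 24: go left to 36.
            36 is a leaf — visit 36.
          At 24: go right to 18.
            Visit 18.
            At 18: go left to 7.
              Visit 7.
              At 7: go left to 20.
                20 is a leaf — visit 20.
              At 7: no right child.
            At 18: no right child.
  At 9: go right to 13.
    Visit 13.
    At 13: no left child.
    At 13: go right to 28.
      28 is a leaf — visit 28.
Full pre-order sequence: 21, 27, 6, 9, 29, 32, 31, 1, 24, 36, 18, 7, 20, 13, 28.

3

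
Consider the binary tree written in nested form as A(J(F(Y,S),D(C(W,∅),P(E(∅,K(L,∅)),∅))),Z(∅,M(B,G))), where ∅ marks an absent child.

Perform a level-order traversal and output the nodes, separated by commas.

Level-order visits nodes level by level from the root, left to right within each level.
Level 0: A
Level 1: J, Z
Level 2: F, D, M
Level 3: Y, S, C, P, B, G
Level 4: W, E
Level 5: K
Level 6: L

A, J, Z, F, D, M, Y, S, C, P, B, G, W, E, K, L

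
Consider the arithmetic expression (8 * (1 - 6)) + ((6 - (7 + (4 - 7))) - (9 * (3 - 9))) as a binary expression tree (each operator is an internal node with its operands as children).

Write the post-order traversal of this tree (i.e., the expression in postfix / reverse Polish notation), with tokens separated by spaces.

8 1 6 - * 6 7 4 7 - + - 9 3 9 - * - +

Post-order on an expression tree gives postfix notation: for each operator, emit left operand, right operand, then the operator.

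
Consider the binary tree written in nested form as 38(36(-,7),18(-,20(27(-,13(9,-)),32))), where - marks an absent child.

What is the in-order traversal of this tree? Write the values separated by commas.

36, 7, 38, 18, 27, 9, 13, 20, 32

In-order visits the left subtree, then the node, then the right subtree.
At 38: go left to 36.
  At 36: no left child.
  Visit 36.
  At 36: go right to 7.
    7 is a leaf — visit 7.
Visit 38.
At 38: go right to 18.
  At 18: no left child.
  Visit 18.
  At 18: go right to 20.
    At 20: go left to 27.
      At 27: no left child.
      Visit 27.
      At 27: go right to 13.
        At 13: go left to 9.
          9 is a leaf — visit 9.
        Visit 13.
        At 13: no right child.
    Visit 20.
    At 20: go right to 32.
      32 is a leaf — visit 32.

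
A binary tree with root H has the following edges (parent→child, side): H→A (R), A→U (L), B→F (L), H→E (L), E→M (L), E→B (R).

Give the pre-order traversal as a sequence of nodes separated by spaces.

Pre-order visits the node, then its left subtree, then its right subtree.
Visit H.
At H: go left to E.
  Visit E.
  At E: go left to M.
    M is a leaf — visit M.
  At E: go right to B.
    Visit B.
    At B: go left to F.
      F is a leaf — visit F.
    At B: no right child.
At H: go right to A.
  Visit A.
  At A: go left to U.
    U is a leaf — visit U.
  At A: no right child.

H E M B F A U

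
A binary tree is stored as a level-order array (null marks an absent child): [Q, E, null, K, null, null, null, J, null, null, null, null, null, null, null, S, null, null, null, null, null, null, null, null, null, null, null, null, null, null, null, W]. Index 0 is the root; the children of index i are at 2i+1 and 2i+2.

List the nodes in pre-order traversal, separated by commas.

Q, E, K, J, S, W

Pre-order visits the node, then its left subtree, then its right subtree.
Visit Q.
At Q: go left to E.
  Visit E.
  At E: go left to K.
    Visit K.
    At K: go left to J.
      Visit J.
      At J: go left to S.
        Visit S.
        At S: go left to W.
          W is a leaf — visit W.
        At S: no right child.
      At J: no right child.
    At K: no right child.
  At E: no right child.
At Q: no right child.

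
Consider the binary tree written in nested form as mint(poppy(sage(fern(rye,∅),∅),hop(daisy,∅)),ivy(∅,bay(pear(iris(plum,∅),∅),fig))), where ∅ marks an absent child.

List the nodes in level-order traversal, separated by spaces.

Level-order visits nodes level by level from the root, left to right within each level.
Level 0: mint
Level 1: poppy, ivy
Level 2: sage, hop, bay
Level 3: fern, daisy, pear, fig
Level 4: rye, iris
Level 5: plum

mint poppy ivy sage hop bay fern daisy pear fig rye iris plum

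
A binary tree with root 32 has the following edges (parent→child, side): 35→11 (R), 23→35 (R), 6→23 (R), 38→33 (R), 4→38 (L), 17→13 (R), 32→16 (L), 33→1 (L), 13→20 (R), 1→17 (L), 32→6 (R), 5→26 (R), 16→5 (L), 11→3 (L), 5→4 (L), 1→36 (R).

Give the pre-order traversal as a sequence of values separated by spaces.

Pre-order visits the node, then its left subtree, then its right subtree.
Visit 32.
At 32: go left to 16.
  Visit 16.
  At 16: go left to 5.
    Visit 5.
    At 5: go left to 4.
      Visit 4.
      At 4: go left to 38.
        Visit 38.
        At 38: no left child.
        At 38: go right to 33.
          Visit 33.
          At 33: go left to 1.
            Visit 1.
            At 1: go left to 17.
              Visit 17.
              At 17: no left child.
              At 17: go right to 13.
                Visit 13.
                At 13: no left child.
                At 13: go right to 20.
                  20 is a leaf — visit 20.
            At 1: go right to 36.
              36 is a leaf — visit 36.
          At 33: no right child.
      At 4: no right child.
    At 5: go right to 26.
      26 is a leaf — visit 26.
  At 16: no right child.
At 32: go right to 6.
  Visit 6.
  At 6: no left child.
  At 6: go right to 23.
    Visit 23.
    At 23: no left child.
    At 23: go right to 35.
      Visit 35.
      At 35: no left child.
      At 35: go right to 11.
        Visit 11.
        At 11: go left to 3.
          3 is a leaf — visit 3.
        At 11: no right child.

32 16 5 4 38 33 1 17 13 20 36 26 6 23 35 11 3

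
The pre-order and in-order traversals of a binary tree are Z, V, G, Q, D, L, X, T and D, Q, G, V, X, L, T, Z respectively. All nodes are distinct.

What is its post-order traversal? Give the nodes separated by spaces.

D Q G X T L V Z

The first element of pre-order is the root; it splits in-order into left and right subtrees.
Root Z: left subtree has 7 nodes {D, Q, G, V, X, L, T}, right has 0 { }.
  Root V: left subtree has 3 nodes {D, Q, G}, right has 3 {X, L, T}.
    Root G: left subtree has 2 nodes {D, Q}, right has 0 { }.
      Root Q: left subtree has 1 node {D}, right has 0 { }.
    Root L: left subtree has 1 node {X}, right has 1 {T}.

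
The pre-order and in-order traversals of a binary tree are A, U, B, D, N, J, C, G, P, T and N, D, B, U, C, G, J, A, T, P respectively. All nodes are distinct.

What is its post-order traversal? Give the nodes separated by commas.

N, D, B, G, C, J, U, T, P, A

The first element of pre-order is the root; it splits in-order into left and right subtrees.
Root A: left subtree has 7 nodes {N, D, B, U, C, G, J}, right has 2 {T, P}.
  Root U: left subtree has 3 nodes {N, D, B}, right has 3 {C, G, J}.
    Root B: left subtree has 2 nodes {N, D}, right has 0 { }.
      Root D: left subtree has 1 node {N}, right has 0 { }.
    Root J: left subtree has 2 nodes {C, G}, right has 0 { }.
      Root C: left subtree has 0 nodes { }, right has 1 {G}.
  Root P: left subtree has 1 node {T}, right has 0 { }.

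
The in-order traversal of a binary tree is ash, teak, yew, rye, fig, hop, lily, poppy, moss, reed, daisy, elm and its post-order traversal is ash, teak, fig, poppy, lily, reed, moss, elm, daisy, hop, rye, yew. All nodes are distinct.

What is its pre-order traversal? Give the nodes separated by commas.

yew, teak, ash, rye, hop, fig, daisy, moss, lily, poppy, reed, elm

The last element of post-order is the root; it splits in-order into left and right subtrees.
Root yew: left subtree has 2 nodes {ash, teak}, right has 9 {rye, fig, hop, lily, poppy, moss, reed, daisy, elm}.
  Root teak: left subtree has 1 node {ash}, right has 0 { }.
  Root rye: left subtree has 0 nodes { }, right has 8 {fig, hop, lily, poppy, moss, reed, daisy, elm}.
    Root hop: left subtree has 1 node {fig}, right has 6 {lily, poppy, moss, reed, daisy, elm}.
      Root daisy: left subtree has 4 nodes {lily, poppy, moss, reed}, right has 1 {elm}.
        Root moss: left subtree has 2 nodes {lily, poppy}, right has 1 {reed}.
          Root lily: left subtree has 0 nodes { }, right has 1 {poppy}.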